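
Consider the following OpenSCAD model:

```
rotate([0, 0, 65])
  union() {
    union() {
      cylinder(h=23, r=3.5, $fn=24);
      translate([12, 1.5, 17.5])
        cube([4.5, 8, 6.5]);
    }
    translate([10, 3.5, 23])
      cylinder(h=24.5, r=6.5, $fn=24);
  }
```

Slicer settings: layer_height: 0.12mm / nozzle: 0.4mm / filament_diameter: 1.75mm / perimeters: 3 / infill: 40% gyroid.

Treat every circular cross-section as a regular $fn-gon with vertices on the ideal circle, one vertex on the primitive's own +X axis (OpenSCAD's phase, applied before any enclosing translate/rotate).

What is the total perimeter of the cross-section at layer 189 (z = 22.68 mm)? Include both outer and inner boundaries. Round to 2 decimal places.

At z = 22.68 mm: the r=3.5 cylinder contributes a regular 24-gon of circumradius 3.5 (perimeter = 2·24·3.500·sin(180°/24) = 21.93 mm); the cube at (12, 1.5) (footprint 4.5×8) is included at this height (perimeter 25.00 mm); Combining (union): the 2 present regions are separate (no shared area or edge), so areas and boundary lengths simply add and each stays a separate island — boundary = 46.93 mm; the cylinder at (10, 3.5) is not intersected at this z (z outside [23, 47.5]); Merging all regions: only that combined region is present, so the union is just that shape — boundary = 46.93 mm; (whole slice rotated 65° about Z — lengths, areas and connectivity unchanged). Overall, the cross-section has 2 separate islands. Total boundary length (outer) = 46.93 mm.

46.93 mm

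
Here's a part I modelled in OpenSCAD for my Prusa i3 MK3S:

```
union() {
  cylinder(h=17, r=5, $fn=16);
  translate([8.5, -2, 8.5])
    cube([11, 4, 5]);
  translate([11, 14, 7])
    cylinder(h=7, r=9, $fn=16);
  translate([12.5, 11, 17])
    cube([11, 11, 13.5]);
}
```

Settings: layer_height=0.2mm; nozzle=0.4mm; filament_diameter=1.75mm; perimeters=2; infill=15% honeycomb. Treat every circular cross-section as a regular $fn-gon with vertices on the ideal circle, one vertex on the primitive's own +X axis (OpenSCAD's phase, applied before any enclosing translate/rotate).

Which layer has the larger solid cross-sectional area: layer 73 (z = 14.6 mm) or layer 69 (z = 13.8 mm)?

layer 69 (z = 13.8 mm)

Layer 73 (z = 14.6): the r=5 cylinder gives a regular 16-gon of circumradius 5 (constant along its height) (area = (16/2)·5.000²·sin(360°/16) = 76.54 mm²); the cube at (8.5, -2) does not reach this height (z outside [8.5, 13.5]); the cylinder at (11, 14) does not reach this height (z outside [7, 14]); the cube at (12.5, 11) is not intersected at this z (z outside [17, 30.5]); Merging all regions: only the r=5 cylinder is present, so the union is just that shape — area = 76.54 mm². So its area = 76.54 mm². Layer 69 (z = 13.8): the r=5 cylinder gives a regular 16-gon of circumradius 5 (constant along its height) (area = (16/2)·5.000²·sin(360°/16) = 76.54 mm²); the cube at (8.5, -2) is absent (z outside [8.5, 13.5]); the r=9 cylinder at (11, 14) contributes a regular 16-gon of circumradius 9 (area = (16/2)·9.000²·sin(360°/16) = 247.98 mm²); the cube at (12.5, 11) is absent (z outside [17, 30.5]); Merging all regions: the 2 present regions are separate (no shared area or edge), so areas and boundary lengths simply add and each stays a separate island — area = 324.52 mm². So its area = 324.52 mm². Layer 69 is larger (324.52 vs 76.54 mm²).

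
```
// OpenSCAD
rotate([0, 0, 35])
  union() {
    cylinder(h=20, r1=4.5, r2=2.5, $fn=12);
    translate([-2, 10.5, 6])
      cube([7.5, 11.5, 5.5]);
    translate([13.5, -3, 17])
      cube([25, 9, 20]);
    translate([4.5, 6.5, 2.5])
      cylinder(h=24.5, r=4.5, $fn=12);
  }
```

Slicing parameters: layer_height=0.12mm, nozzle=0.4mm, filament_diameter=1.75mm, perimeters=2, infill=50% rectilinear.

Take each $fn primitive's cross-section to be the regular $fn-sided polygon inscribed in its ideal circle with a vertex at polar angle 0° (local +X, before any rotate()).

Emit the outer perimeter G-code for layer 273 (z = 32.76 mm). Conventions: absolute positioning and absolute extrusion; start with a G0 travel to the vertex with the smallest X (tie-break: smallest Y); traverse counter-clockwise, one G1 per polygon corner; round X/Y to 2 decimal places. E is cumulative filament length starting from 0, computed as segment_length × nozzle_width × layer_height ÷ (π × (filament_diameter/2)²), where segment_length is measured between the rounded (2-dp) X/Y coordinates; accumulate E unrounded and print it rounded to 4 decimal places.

G0 X7.62 Y12.66 Z32.76
G1 X12.78 Y5.29 E0.1795
G1 X33.26 Y19.63 E0.6785
G1 X28.10 Y27.00 E0.8580
G1 X7.62 Y12.66 E1.3569

At z = 32.76 mm: the cone is absent (z outside [0, 20]); the cube at (-2, 10.5) does not reach this height (z outside [6, 11.5]); the 25×9 cube at (13.5, -3) contributes its full rectangle; the cylinder at (4.5, 6.5) is absent (z outside [2.5, 27]); Taking the union: only the 25×9 cube at (13.5, -3) is present, so the union is just that shape — 1 connected region; (rotated 35° about Z; rotation is an isometry so areas/perimeters/island counts are preserved). The outline is a single polygon with 4 vertices. Extrusion per mm of travel: 0.4 × 0.12 / (π × 0.875²) = 0.019956. Accumulating E over each segment gives final E = 1.3569.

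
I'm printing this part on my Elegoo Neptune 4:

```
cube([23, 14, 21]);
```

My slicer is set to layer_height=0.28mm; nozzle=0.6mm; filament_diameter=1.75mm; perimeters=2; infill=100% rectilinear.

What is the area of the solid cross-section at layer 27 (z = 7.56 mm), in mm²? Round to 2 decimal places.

322.00 mm²

At z = 7.56 mm: the 23×14 cube contributes its full rectangle (area 322.00 mm²). Overall, the cross-section is a single solid region. Net area = 322.00 mm².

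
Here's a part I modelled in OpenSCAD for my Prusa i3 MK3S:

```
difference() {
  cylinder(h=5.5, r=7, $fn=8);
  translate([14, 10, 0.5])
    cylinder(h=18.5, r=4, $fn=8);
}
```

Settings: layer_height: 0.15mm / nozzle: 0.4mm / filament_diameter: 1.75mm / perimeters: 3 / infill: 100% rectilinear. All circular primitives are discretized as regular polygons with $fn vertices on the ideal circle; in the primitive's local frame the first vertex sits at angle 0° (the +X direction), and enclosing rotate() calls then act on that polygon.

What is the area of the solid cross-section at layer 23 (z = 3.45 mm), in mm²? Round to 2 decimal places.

138.59 mm²

At z = 3.45 mm: the cylinder: section is a regular 8-gon, circumradius r=7 (area = (8/2)·7.000²·sin(360°/8) = 138.59 mm²); the r=4 cylinder at (14, 10) contributes a regular 8-gon of circumradius 4 (area = (8/2)·4.000²·sin(360°/8) = 45.25 mm²); Subtracting the remaining from the first: starting from the r=7 cylinder (138.59 mm²), the r=4 cylinder at (14, 10) misses the remaining region (no effect) — area = 138.59 mm². Overall, the cross-section is a single solid region. Net area = 138.59 mm².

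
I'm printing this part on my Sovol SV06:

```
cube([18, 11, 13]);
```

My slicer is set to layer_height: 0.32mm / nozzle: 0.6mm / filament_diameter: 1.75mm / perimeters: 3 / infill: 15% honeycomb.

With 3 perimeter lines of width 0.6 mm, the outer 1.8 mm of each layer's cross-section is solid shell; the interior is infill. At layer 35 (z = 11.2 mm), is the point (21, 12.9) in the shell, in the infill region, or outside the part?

At z = 11.2 mm: the 18×11 cube contributes its full rectangle. Overall, the cross-section is a single solid region. The nearest boundary edge runs (18.00, 0.00)→(18.00, 11.00); distance from the point to it = 3.55 mm. The point is not inside any of the regions above, so it lies outside the cross-section (3.55 mm from the nearest boundary).

outside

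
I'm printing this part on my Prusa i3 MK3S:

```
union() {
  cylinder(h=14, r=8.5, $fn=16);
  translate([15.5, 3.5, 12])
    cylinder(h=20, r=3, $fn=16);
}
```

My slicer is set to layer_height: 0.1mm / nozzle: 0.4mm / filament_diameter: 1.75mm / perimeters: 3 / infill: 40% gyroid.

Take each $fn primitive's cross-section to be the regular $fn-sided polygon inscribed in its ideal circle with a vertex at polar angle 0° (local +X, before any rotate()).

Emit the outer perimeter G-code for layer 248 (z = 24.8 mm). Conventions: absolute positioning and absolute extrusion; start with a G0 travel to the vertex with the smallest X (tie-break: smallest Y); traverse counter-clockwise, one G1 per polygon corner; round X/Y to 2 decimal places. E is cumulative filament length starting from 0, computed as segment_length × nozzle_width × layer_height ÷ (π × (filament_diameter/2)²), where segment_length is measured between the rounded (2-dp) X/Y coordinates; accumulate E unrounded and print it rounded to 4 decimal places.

At z = 24.8 mm: the cylinder is absent (z outside [0, 14]); the r=3 cylinder at (15.5, 3.5) contributes a regular 16-gon of circumradius 3; Taking the union: only the r=3 cylinder at (15.5, 3.5) is present, so the union is just that shape — 1 connected region. The outline is a single polygon with 16 vertices. Extrusion per mm of travel: 0.4 × 0.1 / (π × 0.875²) = 0.016630. Accumulating E over each segment gives final E = 0.3114.

G0 X12.50 Y3.50 Z24.80
G1 X12.73 Y2.35 E0.0195
G1 X13.38 Y1.38 E0.0389
G1 X14.35 Y0.73 E0.0583
G1 X15.50 Y0.50 E0.0778
G1 X16.65 Y0.73 E0.0973
G1 X17.62 Y1.38 E0.1168
G1 X18.27 Y2.35 E0.1362
G1 X18.50 Y3.50 E0.1557
G1 X18.27 Y4.65 E0.1752
G1 X17.62 Y5.62 E0.1946
G1 X16.65 Y6.27 E0.2140
G1 X15.50 Y6.50 E0.2335
G1 X14.35 Y6.27 E0.2530
G1 X13.38 Y5.62 E0.2724
G1 X12.73 Y4.65 E0.2919
G1 X12.50 Y3.50 E0.3114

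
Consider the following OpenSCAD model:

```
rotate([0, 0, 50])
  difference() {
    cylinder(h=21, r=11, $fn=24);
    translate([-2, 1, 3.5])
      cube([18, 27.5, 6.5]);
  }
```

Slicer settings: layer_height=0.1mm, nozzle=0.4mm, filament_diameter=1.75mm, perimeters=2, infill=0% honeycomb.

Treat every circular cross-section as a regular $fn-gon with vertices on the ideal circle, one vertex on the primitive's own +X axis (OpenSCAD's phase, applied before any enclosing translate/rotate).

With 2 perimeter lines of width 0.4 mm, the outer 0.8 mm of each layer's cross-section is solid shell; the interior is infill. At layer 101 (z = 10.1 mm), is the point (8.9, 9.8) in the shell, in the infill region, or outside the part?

outside

At z = 10.1 mm: the cylinder: section is a regular 24-gon, circumradius r=11; the cube at (-2, 1) does not reach this height (z outside [3.5, 10]); Taking the first minus the rest: none of the subtracted shapes is present at this height, so the r=11 cylinder is unchanged — 1 connected region; (whole slice rotated 50° about Z — lengths, areas and connectivity unchanged). Overall, the cross-section is a single solid region. Undo the 50° rotation: the query point maps to (13.228, -0.518) in the un-rotated model frame. The nearest boundary edge runs (10.63, -2.85)→(11.00, 0.00); distance from the point to it = 2.28 mm. The point is not inside any of the regions above, so it lies outside the cross-section (2.28 mm from the nearest boundary).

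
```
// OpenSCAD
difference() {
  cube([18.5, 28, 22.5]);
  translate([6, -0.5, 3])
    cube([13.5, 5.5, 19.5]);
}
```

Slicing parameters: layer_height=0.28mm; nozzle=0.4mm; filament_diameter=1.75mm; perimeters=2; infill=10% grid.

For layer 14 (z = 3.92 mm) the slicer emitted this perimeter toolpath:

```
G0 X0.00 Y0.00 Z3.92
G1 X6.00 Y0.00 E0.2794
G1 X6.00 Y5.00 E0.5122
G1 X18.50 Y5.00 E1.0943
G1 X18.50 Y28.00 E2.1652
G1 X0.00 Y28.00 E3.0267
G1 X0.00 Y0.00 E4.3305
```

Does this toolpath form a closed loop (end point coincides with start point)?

Start point (G0): (0.00, 0.00). End point (last G1): the path returns to the start — closed.

yes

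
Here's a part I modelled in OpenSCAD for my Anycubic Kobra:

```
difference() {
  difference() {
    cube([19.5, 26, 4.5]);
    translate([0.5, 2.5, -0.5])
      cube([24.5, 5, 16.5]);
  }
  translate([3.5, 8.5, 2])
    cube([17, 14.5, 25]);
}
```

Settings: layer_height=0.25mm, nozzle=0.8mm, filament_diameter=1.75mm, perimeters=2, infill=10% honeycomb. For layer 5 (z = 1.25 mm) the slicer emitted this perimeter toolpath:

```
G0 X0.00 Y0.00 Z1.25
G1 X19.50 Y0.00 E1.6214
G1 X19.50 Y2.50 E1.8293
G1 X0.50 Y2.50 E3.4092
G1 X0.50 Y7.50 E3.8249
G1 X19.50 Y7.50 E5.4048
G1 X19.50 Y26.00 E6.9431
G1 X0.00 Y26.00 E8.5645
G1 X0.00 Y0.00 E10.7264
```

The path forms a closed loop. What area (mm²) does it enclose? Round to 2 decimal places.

Apply the shoelace formula to the sequence of (X, Y) vertices; enclosed area = 412.00 mm².

412.00 mm²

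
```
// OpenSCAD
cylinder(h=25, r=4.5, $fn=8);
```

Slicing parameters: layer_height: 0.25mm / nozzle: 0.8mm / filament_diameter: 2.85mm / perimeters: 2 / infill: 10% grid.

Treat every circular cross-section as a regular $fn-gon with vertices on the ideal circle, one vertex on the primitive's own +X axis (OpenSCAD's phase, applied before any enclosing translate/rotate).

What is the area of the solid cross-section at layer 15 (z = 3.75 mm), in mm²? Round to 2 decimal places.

At z = 3.75 mm: the cylinder: section is a regular 8-gon, circumradius r=4.5 (area = (8/2)·4.500²·sin(360°/8) = 57.28 mm²). Overall, the cross-section is a single solid region. Net area = 57.28 mm².

57.28 mm²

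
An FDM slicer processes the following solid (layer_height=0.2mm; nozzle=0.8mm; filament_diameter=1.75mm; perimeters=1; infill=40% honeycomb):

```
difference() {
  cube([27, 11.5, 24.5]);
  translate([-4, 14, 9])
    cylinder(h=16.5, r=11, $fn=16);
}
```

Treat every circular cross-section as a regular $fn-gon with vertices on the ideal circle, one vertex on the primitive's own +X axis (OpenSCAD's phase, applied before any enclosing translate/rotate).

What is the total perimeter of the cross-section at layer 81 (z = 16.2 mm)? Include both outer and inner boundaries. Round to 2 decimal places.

At z = 16.2 mm: the cube (footprint 27×11.5) is included at this height (perimeter 77.00 mm); the r=11 cylinder at (-4, 14) contributes a regular 16-gon of circumradius 11 (perimeter = 2·16·11.000·sin(180°/16) = 68.67 mm); Taking the first minus the rest: starting from the 27×11.5 cube, the r=11 cylinder at (-4, 14) partially overlaps it — only the 33.32 mm² overlap (of its 370.44 mm²) is removed, clipping the outline — boundary = 73.33 mm. Overall, the cross-section is a single solid region. Total boundary length (outer) = 73.33 mm.

73.33 mm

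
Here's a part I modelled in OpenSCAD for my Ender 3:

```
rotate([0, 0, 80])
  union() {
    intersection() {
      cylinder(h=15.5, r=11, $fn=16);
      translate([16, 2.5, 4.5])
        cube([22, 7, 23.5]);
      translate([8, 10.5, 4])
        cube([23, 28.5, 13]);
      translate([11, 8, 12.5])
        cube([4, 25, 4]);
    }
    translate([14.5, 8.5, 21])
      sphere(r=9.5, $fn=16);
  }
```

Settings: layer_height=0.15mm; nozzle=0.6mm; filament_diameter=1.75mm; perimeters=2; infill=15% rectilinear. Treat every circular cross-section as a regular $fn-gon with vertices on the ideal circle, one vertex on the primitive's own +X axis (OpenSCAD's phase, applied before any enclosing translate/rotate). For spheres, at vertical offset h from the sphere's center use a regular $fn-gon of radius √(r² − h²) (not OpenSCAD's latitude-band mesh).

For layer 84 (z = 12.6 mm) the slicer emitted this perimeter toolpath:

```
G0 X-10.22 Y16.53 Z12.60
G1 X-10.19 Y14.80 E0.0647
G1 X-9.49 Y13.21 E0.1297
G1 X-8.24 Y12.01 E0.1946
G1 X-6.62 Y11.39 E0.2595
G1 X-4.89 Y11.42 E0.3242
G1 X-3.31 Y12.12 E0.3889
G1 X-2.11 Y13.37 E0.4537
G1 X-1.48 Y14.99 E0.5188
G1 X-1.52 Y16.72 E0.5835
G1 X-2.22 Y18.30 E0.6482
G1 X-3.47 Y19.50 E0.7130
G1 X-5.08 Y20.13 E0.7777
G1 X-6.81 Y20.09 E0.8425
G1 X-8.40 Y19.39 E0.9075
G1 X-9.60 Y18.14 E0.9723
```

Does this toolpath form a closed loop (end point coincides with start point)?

no

Start point (G0): (-10.22, 16.53). End point (last G1): the path does not return to the start — open.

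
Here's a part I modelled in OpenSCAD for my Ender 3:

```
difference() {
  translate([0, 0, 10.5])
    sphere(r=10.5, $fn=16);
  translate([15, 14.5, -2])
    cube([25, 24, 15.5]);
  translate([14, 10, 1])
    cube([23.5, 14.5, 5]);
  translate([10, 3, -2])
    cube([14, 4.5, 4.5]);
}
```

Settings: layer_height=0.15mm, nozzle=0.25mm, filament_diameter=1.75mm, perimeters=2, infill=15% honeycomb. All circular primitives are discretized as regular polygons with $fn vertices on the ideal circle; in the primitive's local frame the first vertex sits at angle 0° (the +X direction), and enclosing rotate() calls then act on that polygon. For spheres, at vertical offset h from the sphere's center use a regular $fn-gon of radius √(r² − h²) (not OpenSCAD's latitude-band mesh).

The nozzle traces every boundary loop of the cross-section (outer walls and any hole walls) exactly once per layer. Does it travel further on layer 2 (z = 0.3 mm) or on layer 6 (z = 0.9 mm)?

Layer 2 (z = 0.3): the r=10.5 sphere slices to a regular 16-gon of circumradius 2.492 (√(r²−h²) with h=10.2 from center) (perimeter = 2·16·2.492·sin(180°/16) = 15.56 mm); the 25×24 cube at (15, 14.5) contributes its full rectangle (perimeter 98.00 mm); the cube at (14, 10) is absent (z outside [1, 6]); the cube at (10, 3) (footprint 14×4.5) is included at this height (perimeter 37.00 mm); After the difference (first − rest): starting from the r=10.5 sphere, the 25×24 cube at (15, 14.5) misses the remaining region (no effect); the 14×4.5 cube at (10, 3) misses the remaining region (no effect) — boundary = 15.56 mm. So its perimeter = 15.56 mm. Layer 6 (z = 0.9): the sphere: section is a regular 16-gon, circumradius = √(r²−h²) = √(10.5²−9.6²) = 4.253 (perimeter = 2·16·4.253·sin(180°/16) = 26.55 mm); the cube at (15, 14.5) is present — its section is the full 25×24 rectangle (perimeter 98.00 mm); the cube at (14, 10) is not intersected at this z (z outside [1, 6]); the 14×4.5 cube at (10, 3) contributes its full rectangle (perimeter 37.00 mm); Taking the first minus the rest: starting from the r=10.5 sphere, the 25×24 cube at (15, 14.5) misses the remaining region (no effect); the 14×4.5 cube at (10, 3) misses the remaining region (no effect) — boundary = 26.55 mm. So its perimeter = 26.55 mm. Layer 6 is larger (26.55 vs 15.56 mm).

layer 6 (z = 0.9 mm)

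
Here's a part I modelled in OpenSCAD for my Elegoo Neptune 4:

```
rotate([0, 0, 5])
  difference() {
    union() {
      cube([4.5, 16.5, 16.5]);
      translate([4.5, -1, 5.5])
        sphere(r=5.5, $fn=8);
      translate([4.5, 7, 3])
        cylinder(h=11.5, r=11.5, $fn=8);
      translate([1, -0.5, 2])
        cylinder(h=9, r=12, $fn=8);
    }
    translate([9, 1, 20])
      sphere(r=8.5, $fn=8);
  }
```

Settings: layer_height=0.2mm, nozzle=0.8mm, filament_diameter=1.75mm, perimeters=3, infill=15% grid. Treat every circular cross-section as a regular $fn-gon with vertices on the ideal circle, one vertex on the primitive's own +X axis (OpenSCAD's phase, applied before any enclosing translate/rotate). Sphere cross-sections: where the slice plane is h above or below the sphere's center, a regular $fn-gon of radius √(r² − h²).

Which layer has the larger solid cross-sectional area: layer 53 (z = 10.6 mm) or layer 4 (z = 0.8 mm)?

Layer 53 (z = 10.6): the 4.5×16.5 cube contributes its full rectangle (area 74.25 mm²); the r=5.5 sphere at (4.5, -1) slices to a regular 8-gon of circumradius 2.059 (√(r²−h²) with h=5.1 from center) (area = (8/2)·2.059²·sin(360°/8) = 11.99 mm²); the r=11.5 cylinder at (4.5, 7) gives a regular 8-gon of circumradius 11.5 (constant along its height) (area = (8/2)·11.500²·sin(360°/8) = 374.06 mm²); the cylinder at (1, -0.5): section is a regular 8-gon, circumradius r=12 (area = (8/2)·12.000²·sin(360°/8) = 407.29 mm²); Merging all regions: the regions partially overlap — summed areas 867.60 mm² minus the doubly-counted overlap 296.63 mm² gives 570.96 mm² — area = 570.96 mm²; the sphere at (9, 1) is absent (|z−center|=9.400 > r=8.5); After the difference (first − rest): none of the subtracted shapes is present at this height, so the result so far is unchanged — area = 570.96 mm²; (rotated 5° about Z; rotation is an isometry so areas/perimeters/island counts are preserved). So its area = 570.96 mm². Layer 4 (z = 0.8): the cube is present — its section is the full 4.5×16.5 rectangle (area 74.25 mm²); the r=5.5 sphere at (4.5, -1) contributes a regular 8-gon of circumradius √(5.5²−4.7²) = 2.857 (area = (8/2)·2.857²·sin(360°/8) = 23.08 mm²); the cylinder at (4.5, 7) is absent (z outside [3, 14.5]); the cylinder at (1, -0.5) is absent (z outside [2, 11]); Combining (union): the regions partially overlap — summed areas 97.33 mm² minus the doubly-counted overlap 3.12 mm² gives 94.21 mm² — area = 94.21 mm²; the sphere at (9, 1) does not reach this height (|z−center|=19.200 > r=8.5); After the difference (first − rest): none of the subtracted shapes is present at this height, so that combined region is unchanged — area = 94.21 mm²; (whole slice rotated 5° about Z — lengths, areas and connectivity unchanged). So its area = 94.21 mm². Layer 53 is larger (570.96 vs 94.21 mm²).

layer 53 (z = 10.6 mm)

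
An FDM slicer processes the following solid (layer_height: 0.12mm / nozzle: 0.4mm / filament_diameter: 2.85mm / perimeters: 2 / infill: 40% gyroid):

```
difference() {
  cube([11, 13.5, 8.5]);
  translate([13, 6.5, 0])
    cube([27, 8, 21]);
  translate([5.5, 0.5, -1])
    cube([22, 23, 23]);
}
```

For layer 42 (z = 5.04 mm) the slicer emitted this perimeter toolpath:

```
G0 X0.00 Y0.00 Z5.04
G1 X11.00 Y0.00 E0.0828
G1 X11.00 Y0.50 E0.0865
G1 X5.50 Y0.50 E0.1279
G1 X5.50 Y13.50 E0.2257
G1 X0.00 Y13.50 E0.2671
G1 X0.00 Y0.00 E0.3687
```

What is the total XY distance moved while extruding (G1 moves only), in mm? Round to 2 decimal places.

49.00 mm

Sum the Euclidean lengths of each G1 segment: total = 49.00 mm.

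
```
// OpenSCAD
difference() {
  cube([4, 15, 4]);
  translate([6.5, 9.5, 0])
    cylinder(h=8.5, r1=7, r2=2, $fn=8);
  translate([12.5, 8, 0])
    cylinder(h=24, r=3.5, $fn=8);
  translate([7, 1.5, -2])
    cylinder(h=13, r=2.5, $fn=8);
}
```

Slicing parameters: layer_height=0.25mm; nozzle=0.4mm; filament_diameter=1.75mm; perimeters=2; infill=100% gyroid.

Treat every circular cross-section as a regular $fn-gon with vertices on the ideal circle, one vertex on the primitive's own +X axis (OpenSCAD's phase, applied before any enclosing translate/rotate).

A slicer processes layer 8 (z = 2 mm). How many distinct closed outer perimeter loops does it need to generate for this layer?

At z = 2 mm: the 4×15 cube contributes its full rectangle; the cone at (6.5, 9.5): at t=0.235 of its height the radius interpolates to r₁+(r₂−r₁)t = 5.824, giving a regular 8-gon of that circumradius; the cylinder at (12.5, 8): section is a regular 8-gon, circumradius r=3.5; the cylinder at (7, 1.5): section is a regular 8-gon, circumradius r=2.5; Subtracting the remaining from the first: starting from the 4×15 cube, the cone at (6.5, 9.5) partially overlaps it — only the 21.43 mm² overlap (of its 95.92 mm²) is removed, clipping the outline; the r=3.5 cylinder at (12.5, 8) misses the remaining region (no effect); the r=2.5 cylinder at (7, 1.5) misses the remaining region (no effect) — 1 connected region. The result has 1 disconnected region.

1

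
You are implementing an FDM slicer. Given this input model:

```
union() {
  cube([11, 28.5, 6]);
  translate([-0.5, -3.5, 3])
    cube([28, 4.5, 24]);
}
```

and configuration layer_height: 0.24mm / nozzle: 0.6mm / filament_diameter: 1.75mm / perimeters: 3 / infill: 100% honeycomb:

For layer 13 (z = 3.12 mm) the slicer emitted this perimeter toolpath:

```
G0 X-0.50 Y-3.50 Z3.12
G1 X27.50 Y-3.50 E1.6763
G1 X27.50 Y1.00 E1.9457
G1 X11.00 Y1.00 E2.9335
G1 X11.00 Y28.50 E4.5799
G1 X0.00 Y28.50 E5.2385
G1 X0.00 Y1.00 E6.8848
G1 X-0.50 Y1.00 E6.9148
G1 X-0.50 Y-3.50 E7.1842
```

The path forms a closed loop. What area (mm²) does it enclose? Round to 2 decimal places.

428.50 mm²

Apply the shoelace formula to the sequence of (X, Y) vertices; enclosed area = 428.50 mm².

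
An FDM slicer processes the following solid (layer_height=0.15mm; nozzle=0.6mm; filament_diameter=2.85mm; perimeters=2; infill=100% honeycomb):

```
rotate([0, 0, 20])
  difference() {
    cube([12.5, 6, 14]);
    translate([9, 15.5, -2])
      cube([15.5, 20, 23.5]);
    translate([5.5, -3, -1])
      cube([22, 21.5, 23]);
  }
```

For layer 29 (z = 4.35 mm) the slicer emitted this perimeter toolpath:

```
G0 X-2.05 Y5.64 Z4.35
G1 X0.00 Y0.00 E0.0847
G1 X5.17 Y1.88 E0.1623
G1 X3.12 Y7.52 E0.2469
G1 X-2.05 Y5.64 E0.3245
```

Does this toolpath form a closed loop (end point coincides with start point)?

Start point (G0): (-2.05, 5.64). End point (last G1): the path returns to the start — closed.

yes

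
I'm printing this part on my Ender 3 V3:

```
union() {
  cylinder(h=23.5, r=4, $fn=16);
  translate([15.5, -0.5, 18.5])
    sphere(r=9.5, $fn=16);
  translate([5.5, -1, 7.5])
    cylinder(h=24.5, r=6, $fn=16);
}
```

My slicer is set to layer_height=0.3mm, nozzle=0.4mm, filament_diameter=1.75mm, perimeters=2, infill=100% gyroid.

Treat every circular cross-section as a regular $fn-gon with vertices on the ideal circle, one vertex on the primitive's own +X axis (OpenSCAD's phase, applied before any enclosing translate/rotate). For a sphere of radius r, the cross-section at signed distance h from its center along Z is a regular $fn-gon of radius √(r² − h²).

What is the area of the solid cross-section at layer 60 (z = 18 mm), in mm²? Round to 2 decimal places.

370.77 mm²

At z = 18 mm: the r=4 cylinder contributes a regular 16-gon of circumradius 4 (area = (16/2)·4.000²·sin(360°/16) = 48.98 mm²); the sphere at (15.5, -0.5): section is a regular 16-gon, circumradius = √(r²−h²) = √(9.5²−0.5²) = 9.487 (area = (16/2)·9.487²·sin(360°/16) = 275.53 mm²); the r=6 cylinder at (5.5, -1) gives a regular 16-gon of circumradius 6 (constant along its height) (area = (16/2)·6.000²·sin(360°/16) = 110.21 mm²); Merging all regions: the regions partially overlap — summed areas 434.73 mm² minus the doubly-counted overlap 63.95 mm² gives 370.77 mm² — area = 370.77 mm². Overall, the cross-section is a single solid region. Net area = 370.77 mm².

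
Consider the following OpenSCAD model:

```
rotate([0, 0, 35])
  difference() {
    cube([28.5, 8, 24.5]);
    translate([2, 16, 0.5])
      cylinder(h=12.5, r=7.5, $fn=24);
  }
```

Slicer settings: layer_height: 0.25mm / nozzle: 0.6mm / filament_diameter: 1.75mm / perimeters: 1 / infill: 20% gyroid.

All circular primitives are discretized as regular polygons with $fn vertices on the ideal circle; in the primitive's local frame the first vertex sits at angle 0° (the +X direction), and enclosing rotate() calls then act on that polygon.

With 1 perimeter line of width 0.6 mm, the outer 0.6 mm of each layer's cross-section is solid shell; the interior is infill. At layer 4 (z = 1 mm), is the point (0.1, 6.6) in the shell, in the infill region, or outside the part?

At z = 1 mm: the cube is present — its section is the full 28.5×8 rectangle; the cylinder at (2, 16): section is a regular 24-gon, circumradius r=7.5; Subtracting the remaining from the first: starting from the 28.5×8 cube, the r=7.5 cylinder at (2, 16) misses the remaining region (no effect) — 1 connected region; (whole slice rotated 35° about Z — lengths, areas and connectivity unchanged). Overall, the cross-section is a single solid region. Undo the 35° rotation: the query point maps to (3.868, 5.349) in the un-rotated model frame. The nearest boundary edge runs (0.00, 8.00)→(28.50, 8.00); distance from the point to it = 2.65 mm. The point is inside the cross-section and 2.65 mm from the nearest boundary — more than the 0.6 mm shell width (1 × 0.6), so it's in the infill interior.

infill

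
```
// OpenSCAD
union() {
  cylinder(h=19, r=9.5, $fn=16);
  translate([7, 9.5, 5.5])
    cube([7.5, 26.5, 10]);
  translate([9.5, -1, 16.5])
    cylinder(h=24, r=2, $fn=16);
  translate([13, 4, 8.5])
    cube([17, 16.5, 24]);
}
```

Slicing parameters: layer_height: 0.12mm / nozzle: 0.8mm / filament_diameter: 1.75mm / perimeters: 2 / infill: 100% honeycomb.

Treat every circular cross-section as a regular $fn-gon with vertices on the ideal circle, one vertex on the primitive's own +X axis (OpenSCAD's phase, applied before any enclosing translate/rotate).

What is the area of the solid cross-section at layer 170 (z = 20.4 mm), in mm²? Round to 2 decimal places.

292.75 mm²

At z = 20.4 mm: the cylinder is not intersected at this z (z outside [0, 19]); the cube at (7, 9.5) is not intersected at this z (z outside [5.5, 15.5]); the r=2 cylinder at (9.5, -1) gives a regular 16-gon of circumradius 2 (constant along its height) (area = (16/2)·2.000²·sin(360°/16) = 12.25 mm²); the cube at (13, 4) is present — its section is the full 17×16.5 rectangle (area 280.50 mm²); Merging all regions: the 2 present regions are separate (no shared area or edge), so areas and boundary lengths simply add and each stays a separate island — area = 292.75 mm². Overall, the cross-section has 2 separate islands. Net area = 292.75 mm².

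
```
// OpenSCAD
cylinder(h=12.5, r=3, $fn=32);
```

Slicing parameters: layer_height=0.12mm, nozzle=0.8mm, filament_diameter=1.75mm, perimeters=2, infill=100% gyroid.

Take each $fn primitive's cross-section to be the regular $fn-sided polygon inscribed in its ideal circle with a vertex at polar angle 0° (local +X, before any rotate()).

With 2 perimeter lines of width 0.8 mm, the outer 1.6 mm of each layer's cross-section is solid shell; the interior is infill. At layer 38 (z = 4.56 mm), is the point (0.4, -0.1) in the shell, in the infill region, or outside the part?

At z = 4.56 mm: the cylinder: section is a regular 32-gon, circumradius r=3. Overall, the cross-section is a single solid region. The nearest boundary edge runs (2.77, -1.15)→(2.94, -0.59); distance from the point to it = 2.57 mm. The point is inside the cross-section and 2.57 mm from the nearest boundary — more than the 1.6 mm shell width (2 × 0.8), so it's in the infill interior.

infill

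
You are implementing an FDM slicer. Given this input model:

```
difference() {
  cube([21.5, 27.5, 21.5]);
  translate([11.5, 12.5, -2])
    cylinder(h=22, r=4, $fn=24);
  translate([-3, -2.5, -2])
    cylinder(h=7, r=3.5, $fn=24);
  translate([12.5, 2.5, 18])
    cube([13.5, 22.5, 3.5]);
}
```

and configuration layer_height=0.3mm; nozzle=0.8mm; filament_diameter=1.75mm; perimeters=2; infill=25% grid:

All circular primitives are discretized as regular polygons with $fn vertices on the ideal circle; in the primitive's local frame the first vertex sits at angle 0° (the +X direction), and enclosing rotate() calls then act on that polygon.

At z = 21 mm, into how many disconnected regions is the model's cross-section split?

At z = 21 mm: the cube is present — its section is the full 21.5×27.5 rectangle; the cylinder at (11.5, 12.5) does not reach this height (z outside [-2, 20]); the cylinder at (-3, -2.5) is not intersected at this z (z outside [-2, 5]); the cube at (12.5, 2.5) is present — its section is the full 13.5×22.5 rectangle; After the difference (first − rest): starting from the 21.5×27.5 cube, the 13.5×22.5 cube at (12.5, 2.5) partially overlaps it — only the 202.50 mm² overlap (of its 303.75 mm²) is removed, clipping the outline — 1 connected region. The result has 1 disconnected region.

1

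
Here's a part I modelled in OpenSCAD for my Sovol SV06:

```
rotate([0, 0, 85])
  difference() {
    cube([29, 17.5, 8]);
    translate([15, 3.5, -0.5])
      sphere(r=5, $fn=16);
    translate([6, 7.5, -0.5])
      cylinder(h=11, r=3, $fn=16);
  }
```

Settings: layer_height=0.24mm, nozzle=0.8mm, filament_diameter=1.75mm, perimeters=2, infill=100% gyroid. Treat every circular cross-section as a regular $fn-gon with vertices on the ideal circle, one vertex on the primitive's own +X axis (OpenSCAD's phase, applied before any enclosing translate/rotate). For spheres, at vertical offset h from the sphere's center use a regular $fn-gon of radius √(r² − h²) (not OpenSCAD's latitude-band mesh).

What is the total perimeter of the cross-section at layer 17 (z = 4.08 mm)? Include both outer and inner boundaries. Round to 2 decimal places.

124.25 mm

At z = 4.08 mm: the cube (footprint 29×17.5) is included at this height (perimeter 93.00 mm); the sphere at (15, 3.5): section is a regular 16-gon, circumradius = √(r²−h²) = √(5²−4.58²) = 2.006 (perimeter = 2·16·2.006·sin(180°/16) = 12.52 mm); the r=3 cylinder at (6, 7.5) gives a regular 16-gon of circumradius 3 (constant along its height) (perimeter = 2·16·3.000·sin(180°/16) = 18.73 mm); Subtracting the remaining from the first: starting from the 29×17.5 cube, the r=5 sphere at (15, 3.5) lies wholly inside it (removes its full 12.32 mm² and its 12.52 mm outline becomes a hole wall); the r=3 cylinder at (6, 7.5) lies wholly inside it (removes its full 27.55 mm² and its 18.73 mm outline becomes a hole wall) — boundary (outer + 2 inner loops) = 124.25 mm; (rotated 85° about Z; rotation is an isometry so areas/perimeters/island counts are preserved). Overall, the cross-section is one region with 2 holes. Total boundary length (outer + inner) = 124.25 mm.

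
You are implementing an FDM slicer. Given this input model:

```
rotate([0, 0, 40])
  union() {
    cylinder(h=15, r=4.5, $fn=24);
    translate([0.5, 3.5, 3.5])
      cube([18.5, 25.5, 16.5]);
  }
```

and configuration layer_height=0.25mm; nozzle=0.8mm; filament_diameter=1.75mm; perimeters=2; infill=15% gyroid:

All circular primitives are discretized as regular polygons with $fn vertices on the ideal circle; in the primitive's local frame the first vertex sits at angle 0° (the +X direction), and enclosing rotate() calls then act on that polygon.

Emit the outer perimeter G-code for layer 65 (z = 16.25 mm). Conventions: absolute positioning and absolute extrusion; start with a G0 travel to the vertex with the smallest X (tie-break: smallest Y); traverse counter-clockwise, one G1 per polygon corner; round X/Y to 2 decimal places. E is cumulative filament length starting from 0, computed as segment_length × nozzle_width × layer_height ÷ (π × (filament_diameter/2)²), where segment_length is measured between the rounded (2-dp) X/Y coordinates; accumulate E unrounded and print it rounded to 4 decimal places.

G0 X-18.26 Y22.54 Z16.25
G1 X-1.87 Y3.00 E2.1206
G1 X12.31 Y14.89 E3.6594
G1 X-4.09 Y34.43 E5.7806
G1 X-18.26 Y22.54 E7.3186

At z = 16.25 mm: the cylinder does not reach this height (z outside [0, 15]); the cube at (0.5, 3.5) is present — its section is the full 18.5×25.5 rectangle; Combining (union): only the 18.5×25.5 cube at (0.5, 3.5) is present, so the union is just that shape — 1 connected region; (whole slice rotated 40° about Z — lengths, areas and connectivity unchanged). The outline is a single polygon with 4 vertices. Extrusion per mm of travel: 0.8 × 0.25 / (π × 0.875²) = 0.083150. Accumulating E over each segment gives final E = 7.3186.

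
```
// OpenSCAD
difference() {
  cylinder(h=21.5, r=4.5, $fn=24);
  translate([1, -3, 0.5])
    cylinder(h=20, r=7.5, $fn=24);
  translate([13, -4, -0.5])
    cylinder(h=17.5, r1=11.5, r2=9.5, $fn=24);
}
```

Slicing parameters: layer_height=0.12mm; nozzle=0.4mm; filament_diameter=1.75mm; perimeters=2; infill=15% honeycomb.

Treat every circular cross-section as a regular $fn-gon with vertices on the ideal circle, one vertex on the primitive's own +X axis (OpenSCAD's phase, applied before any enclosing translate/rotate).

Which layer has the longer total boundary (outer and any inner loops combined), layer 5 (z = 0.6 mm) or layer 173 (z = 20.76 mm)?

layer 173 (z = 20.76 mm)

Layer 5 (z = 0.6): the r=4.5 cylinder gives a regular 24-gon of circumradius 4.5 (constant along its height) (perimeter = 2·24·4.500·sin(180°/24) = 28.19 mm); the r=7.5 cylinder at (1, -3) contributes a regular 24-gon of circumradius 7.5 (perimeter = 2·24·7.500·sin(180°/24) = 46.99 mm); the cone at (13, -4) (r1=11.5→r2=9.5) has section circumradius 11.374 here — a regular 24-gon (perimeter = 2·24·11.374·sin(180°/24) = 71.26 mm); After the difference (first − rest): starting from the r=4.5 cylinder, the r=7.5 cylinder at (1, -3) partially overlaps it — only the 62.43 mm² overlap (of its 174.70 mm²) is removed, clipping the outline; the cone at (13, -4) misses the remaining region (no effect) — boundary = 8.08 mm. So its perimeter = 8.08 mm. Layer 173 (z = 20.76): the r=4.5 cylinder contributes a regular 24-gon of circumradius 4.5 (perimeter = 2·24·4.500·sin(180°/24) = 28.19 mm); the cylinder at (1, -3) does not reach this height (z outside [0.5, 20.5]); the cone at (13, -4) does not reach this height (z outside [-0.5, 17]); Taking the first minus the rest: none of the subtracted shapes is present at this height, so the r=4.5 cylinder is unchanged — boundary = 28.19 mm. So its perimeter = 28.19 mm. Layer 173 is larger (28.19 vs 8.08 mm).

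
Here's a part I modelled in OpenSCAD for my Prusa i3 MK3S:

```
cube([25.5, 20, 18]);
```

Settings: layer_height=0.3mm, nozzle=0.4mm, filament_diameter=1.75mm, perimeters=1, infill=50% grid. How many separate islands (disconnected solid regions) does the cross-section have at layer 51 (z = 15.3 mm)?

1

At z = 15.3 mm: the 25.5×20 cube contributes its full rectangle. Overall, the cross-section is a single solid region. Island count = 1.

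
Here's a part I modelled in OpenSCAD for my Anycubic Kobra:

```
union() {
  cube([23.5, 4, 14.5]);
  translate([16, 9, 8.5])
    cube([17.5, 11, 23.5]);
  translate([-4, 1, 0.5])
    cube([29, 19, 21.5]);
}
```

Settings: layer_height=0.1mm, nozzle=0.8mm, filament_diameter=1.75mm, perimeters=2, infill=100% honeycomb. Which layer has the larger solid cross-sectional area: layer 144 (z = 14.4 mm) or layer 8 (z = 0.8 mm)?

layer 144 (z = 14.4 mm)

Layer 144 (z = 14.4): the 23.5×4 cube contributes its full rectangle (area 94.00 mm²); the 17.5×11 cube at (16, 9) contributes its full rectangle (area 192.50 mm²); the cube at (-4, 1) (footprint 29×19) is included at this height (area 551.00 mm²); Combining (union): the regions partially overlap — summed areas 837.50 mm² minus the doubly-counted overlap 169.50 mm² gives 668.00 mm² — area = 668.00 mm². So its area = 668.00 mm². Layer 8 (z = 0.8): the cube is present — its section is the full 23.5×4 rectangle (area 94.00 mm²); the cube at (16, 9) is not intersected at this z (z outside [8.5, 32]); the cube at (-4, 1) (footprint 29×19) is included at this height (area 551.00 mm²); Merging all regions: the regions partially overlap — summed areas 645.00 mm² minus the doubly-counted overlap 70.50 mm² gives 574.50 mm² — area = 574.50 mm². So its area = 574.50 mm². Layer 144 is larger (668.00 vs 574.50 mm²).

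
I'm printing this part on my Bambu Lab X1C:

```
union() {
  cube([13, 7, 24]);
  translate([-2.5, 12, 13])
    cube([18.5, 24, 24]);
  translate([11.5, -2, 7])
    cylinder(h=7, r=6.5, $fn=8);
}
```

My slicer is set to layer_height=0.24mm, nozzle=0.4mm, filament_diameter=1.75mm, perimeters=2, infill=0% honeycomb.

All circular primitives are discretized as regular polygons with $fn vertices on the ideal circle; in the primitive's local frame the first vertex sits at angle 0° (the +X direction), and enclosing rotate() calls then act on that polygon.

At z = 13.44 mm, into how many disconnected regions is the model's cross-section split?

At z = 13.44 mm: the cube is present — its section is the full 13×7 rectangle; the cube at (-2.5, 12) is present — its section is the full 18.5×24 rectangle; the r=6.5 cylinder at (11.5, -2) contributes a regular 8-gon of circumradius 6.5; Combining (union): the regions partially overlap (shared area 23.99 mm²), so overlapping operands fuse into one piece — 2 connected regions. The result has 2 disconnected regions.

2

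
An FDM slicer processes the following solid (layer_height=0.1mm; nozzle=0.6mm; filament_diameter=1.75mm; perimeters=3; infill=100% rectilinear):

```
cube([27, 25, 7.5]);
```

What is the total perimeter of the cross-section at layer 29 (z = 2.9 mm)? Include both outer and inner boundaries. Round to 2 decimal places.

104.00 mm

At z = 2.9 mm: the cube is present — its section is the full 27×25 rectangle (perimeter 104.00 mm). Overall, the cross-section is a single solid region. Total boundary length (outer) = 104.00 mm.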